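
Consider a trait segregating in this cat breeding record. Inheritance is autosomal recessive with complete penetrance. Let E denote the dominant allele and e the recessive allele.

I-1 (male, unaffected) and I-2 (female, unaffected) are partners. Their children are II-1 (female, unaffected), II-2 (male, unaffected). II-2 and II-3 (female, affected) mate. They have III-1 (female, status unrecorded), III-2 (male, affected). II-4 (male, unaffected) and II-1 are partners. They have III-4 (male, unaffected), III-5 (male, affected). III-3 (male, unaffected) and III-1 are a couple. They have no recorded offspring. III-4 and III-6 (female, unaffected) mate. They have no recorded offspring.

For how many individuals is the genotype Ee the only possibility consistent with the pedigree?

Obligate heterozygotes: II-1 is unaffected so carries E and passed e to III-5 (ee), so II-1 is Ee; II-2 is unaffected so carries E and passed e to III-2 (ee), so II-2 is Ee; II-4 is unaffected so carries E and passed e to III-5 (ee), so II-4 is Ee.
Every other individual is either homozygous by phenotype or has at least one consistent homozygous assignment, so the count is 3.

3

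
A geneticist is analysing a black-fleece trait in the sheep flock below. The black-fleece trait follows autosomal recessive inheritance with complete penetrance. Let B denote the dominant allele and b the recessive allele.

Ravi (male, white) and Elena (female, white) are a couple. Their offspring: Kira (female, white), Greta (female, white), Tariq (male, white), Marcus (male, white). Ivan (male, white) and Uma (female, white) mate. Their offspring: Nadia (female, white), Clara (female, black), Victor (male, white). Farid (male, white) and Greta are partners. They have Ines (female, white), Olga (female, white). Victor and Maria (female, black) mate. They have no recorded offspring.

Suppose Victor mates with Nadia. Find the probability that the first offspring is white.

8/9

Ivan is white so carries B and passed b to Clara (bb), so Ivan is Bb.
Uma is white so carries B and passed b to Clara (bb), so Uma is Bb.
Victor is a white offspring of Ivan (Bb) × Uma (Bb), whose cross gives 1/4 BB : 1/2 Bb : 1/4 bb; conditioning on being white, Victor is BB with probability 1/3, Bb with probability 2/3.
Nadia is a white offspring of Ivan (Bb) × Uma (Bb), whose cross gives 1/4 BB : 1/2 Bb : 1/4 bb; conditioning on being white, Nadia is BB with probability 1/3, Bb with probability 2/3.
Summing over parental genotype combinations, P(offspring is white) = 1/9·1 + 2/9·1 + 2/9·1 + 4/9·3/4 = 8/9.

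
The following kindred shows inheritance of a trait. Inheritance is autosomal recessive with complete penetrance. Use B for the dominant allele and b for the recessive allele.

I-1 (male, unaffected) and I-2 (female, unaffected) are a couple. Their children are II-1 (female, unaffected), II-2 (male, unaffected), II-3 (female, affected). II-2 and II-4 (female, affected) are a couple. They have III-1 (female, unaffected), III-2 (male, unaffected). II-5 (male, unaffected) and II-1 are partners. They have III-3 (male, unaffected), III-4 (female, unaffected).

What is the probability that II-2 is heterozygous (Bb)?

I-1 is unaffected so carries B and passed b to II-3 (bb), so I-1 is Bb.
I-2 is unaffected so carries B and passed b to II-3 (bb), so I-2 is Bb.
Their cross gives offspring ratios 1/4 BB : 1/2 Bb : 1/4 bb. Conditioning on II-2 being unaffected, P(Bb) = 1/2 / 3/4 = 2/3 before taking II-2's own offspring into account.
II-4 is affected, so II-4 is bb.
Now use II-2's offspring. Probability of each recorded status — unaffected daughter III-1: 1/2 if II-2 is Bb, 1 if BB; unaffected son III-2: 1/2 if II-2 is Bb, 1 if BB.
Bayes: P(Bb) = 2/3·1/4 / (2/3·1/4 + 1/3·1) = 1/3.

1/3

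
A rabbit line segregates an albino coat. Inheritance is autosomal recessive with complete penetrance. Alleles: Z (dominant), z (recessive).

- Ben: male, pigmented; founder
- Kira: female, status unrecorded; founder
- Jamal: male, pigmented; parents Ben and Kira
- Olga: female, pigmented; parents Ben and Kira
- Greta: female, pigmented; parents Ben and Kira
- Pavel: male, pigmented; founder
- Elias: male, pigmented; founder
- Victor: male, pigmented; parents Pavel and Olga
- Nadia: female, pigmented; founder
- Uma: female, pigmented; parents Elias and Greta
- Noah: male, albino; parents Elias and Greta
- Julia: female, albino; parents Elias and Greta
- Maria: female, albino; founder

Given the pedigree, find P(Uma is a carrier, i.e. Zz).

Elias is pigmented so carries Z and passed z to Noah (zz), so Elias is Zz.
Greta is pigmented so carries Z and passed z to Noah (zz), so Greta is Zz.
Their cross gives offspring ratios 1/4 ZZ : 1/2 Zz : 1/4 zz. Conditioning on Uma being pigmented, P(Zz) = 1/2 / 3/4 = 2/3.

2/3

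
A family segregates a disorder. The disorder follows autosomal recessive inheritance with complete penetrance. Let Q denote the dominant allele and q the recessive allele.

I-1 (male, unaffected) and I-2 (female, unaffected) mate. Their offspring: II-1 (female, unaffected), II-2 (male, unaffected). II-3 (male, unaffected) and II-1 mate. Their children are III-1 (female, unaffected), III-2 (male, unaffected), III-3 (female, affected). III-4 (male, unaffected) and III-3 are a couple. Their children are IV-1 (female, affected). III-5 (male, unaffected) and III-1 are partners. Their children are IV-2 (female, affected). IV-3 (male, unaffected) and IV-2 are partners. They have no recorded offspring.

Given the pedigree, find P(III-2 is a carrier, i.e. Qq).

II-3 is unaffected so carries Q and passed q to III-3 (qq), so II-3 is Qq.
II-1 is unaffected so carries Q and passed q to III-3 (qq), so II-1 is Qq.
Their cross gives offspring ratios 1/4 QQ : 1/2 Qq : 1/4 qq. Conditioning on III-2 being unaffected, P(Qq) = 1/2 / 3/4 = 2/3.

2/3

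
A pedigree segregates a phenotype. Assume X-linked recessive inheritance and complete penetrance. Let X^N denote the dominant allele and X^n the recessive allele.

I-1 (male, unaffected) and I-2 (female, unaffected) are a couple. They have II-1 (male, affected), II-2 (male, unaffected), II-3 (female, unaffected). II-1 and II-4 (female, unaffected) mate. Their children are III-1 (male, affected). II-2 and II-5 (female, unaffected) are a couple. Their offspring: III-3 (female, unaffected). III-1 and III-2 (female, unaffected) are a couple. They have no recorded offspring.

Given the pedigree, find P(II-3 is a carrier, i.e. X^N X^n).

1/2

I-1 is unaffected, so I-1 is X^N Y.
I-2 is unaffected so carries N and passed n to II-1 (X^n Y), so I-2 is X^N X^n.
Their cross gives offspring ratios 1/2 X^N X^N : 1/2 X^N X^n. Conditioning on II-3 being unaffected, P(X^N X^n) = 1/2 / 1 = 1/2.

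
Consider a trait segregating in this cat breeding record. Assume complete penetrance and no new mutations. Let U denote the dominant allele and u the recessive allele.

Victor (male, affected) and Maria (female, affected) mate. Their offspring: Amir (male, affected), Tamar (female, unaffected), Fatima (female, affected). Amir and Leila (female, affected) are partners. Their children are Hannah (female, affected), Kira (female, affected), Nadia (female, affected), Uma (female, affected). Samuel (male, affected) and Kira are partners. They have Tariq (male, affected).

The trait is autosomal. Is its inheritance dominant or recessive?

dominant

Victor and Maria are both affected yet have an unaffected child Tamar. Under a recessive model two affected parents are homozygous and every child would be affected, so the trait cannot be recessive.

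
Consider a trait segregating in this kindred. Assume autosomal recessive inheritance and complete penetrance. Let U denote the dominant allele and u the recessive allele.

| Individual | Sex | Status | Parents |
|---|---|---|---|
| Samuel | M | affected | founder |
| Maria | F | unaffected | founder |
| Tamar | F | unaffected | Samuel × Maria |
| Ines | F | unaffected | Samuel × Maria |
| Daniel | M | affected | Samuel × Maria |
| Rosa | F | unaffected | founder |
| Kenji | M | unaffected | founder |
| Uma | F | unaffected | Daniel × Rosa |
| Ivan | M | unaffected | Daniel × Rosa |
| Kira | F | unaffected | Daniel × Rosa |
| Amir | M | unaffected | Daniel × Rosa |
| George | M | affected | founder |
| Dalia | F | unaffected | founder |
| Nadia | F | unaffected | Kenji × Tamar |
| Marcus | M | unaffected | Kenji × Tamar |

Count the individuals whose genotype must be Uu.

Obligate heterozygotes: Maria is unaffected so carries U and passed u to Daniel (uu), so Maria is Uu; Tamar is unaffected so carries U and received u from Samuel (uu), so Tamar is Uu; Ines is unaffected so carries U and received u from Samuel (uu), so Ines is Uu; Uma is unaffected so carries U and received u from Daniel (uu), so Uma is Uu; Ivan is unaffected so carries U and received u from Daniel (uu), so Ivan is Uu; Kira is unaffected so carries U and received u from Daniel (uu), so Kira is Uu; Amir is unaffected so carries U and received u from Daniel (uu), so Amir is Uu.
Every other individual is either homozygous by phenotype or has at least one consistent homozygous assignment, so the count is 7.

7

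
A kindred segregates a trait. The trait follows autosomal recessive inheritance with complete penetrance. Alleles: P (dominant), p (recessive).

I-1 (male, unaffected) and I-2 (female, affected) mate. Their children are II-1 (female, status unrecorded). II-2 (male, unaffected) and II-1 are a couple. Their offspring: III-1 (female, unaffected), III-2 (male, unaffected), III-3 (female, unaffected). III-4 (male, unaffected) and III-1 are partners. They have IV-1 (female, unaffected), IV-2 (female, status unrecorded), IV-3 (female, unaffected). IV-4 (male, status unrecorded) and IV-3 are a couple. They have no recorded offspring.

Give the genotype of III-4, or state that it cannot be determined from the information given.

cannot be determined

III-4's phenotype allows PP or Pp, and no parent or child forces a single allele at both positions; consistent genotype assignments exist with III-4 as PP or Pp.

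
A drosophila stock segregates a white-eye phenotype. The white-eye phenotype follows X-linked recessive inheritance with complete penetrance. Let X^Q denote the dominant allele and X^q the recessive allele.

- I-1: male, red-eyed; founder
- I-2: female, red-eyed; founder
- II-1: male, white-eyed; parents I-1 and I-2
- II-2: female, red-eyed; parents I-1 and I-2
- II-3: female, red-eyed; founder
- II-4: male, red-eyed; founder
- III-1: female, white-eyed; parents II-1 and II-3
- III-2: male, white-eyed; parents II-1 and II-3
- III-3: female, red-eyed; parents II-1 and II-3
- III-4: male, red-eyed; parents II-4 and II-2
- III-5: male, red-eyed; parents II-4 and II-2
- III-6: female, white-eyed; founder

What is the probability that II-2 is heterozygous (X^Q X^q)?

1/5

I-1 is red-eyed, so I-1 is X^Q Y.
I-2 is red-eyed so carries Q and passed q to II-1 (X^q Y), so I-2 is X^Q X^q.
Their cross gives offspring ratios 1/2 X^Q X^Q : 1/2 X^Q X^q. Conditioning on II-2 being red-eyed, P(X^Q X^q) = 1/2 / 1 = 1/2 before taking II-2's own offspring into account.
II-4 is red-eyed, so II-4 is X^Q Y.
Now use II-2's offspring. Probability of each recorded status — red-eyed son III-4: 1/2 if II-2 is X^Q X^q, 1 if X^Q X^Q; red-eyed son III-5: 1/2 if II-2 is X^Q X^q, 1 if X^Q X^Q.
Bayes: P(X^Q X^q) = 1/2·1/4 / (1/2·1/4 + 1/2·1) = 1/5.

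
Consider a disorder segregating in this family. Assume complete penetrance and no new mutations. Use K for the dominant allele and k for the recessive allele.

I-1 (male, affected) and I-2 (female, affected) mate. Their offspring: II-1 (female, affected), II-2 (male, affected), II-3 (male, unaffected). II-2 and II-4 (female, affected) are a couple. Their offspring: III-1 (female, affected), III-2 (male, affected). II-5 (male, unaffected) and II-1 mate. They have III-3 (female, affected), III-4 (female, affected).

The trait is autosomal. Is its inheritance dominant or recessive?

I-1 and I-2 are both affected yet have an unaffected child II-3. Under a recessive model two affected parents are homozygous and every child would be affected, so the trait cannot be recessive.

dominant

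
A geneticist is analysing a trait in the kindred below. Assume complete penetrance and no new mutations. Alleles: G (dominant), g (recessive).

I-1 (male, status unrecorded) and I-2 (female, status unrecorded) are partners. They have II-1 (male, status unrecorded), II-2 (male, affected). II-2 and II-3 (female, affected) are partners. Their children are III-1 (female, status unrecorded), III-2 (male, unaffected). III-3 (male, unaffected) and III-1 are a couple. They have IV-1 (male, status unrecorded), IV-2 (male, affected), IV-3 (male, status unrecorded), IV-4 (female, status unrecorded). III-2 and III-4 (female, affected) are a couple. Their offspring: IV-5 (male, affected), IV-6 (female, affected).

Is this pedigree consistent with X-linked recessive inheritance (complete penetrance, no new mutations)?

No

Under X-linked recessive, III-2 (unaffected, male) cannot arise from II-2 (affected) × II-3 (affected).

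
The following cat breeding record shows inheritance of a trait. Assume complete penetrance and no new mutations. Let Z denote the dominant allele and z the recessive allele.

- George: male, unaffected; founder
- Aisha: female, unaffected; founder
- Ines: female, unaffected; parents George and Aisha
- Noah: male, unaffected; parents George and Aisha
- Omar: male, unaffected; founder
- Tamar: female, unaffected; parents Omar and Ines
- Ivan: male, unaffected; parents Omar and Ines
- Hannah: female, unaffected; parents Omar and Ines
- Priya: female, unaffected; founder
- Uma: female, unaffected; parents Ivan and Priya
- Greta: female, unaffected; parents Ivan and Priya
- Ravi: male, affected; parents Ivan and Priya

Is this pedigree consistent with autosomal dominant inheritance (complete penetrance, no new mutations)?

No

Under autosomal dominant, Ravi (affected, male) cannot arise from Ivan (unaffected) × Priya (unaffected).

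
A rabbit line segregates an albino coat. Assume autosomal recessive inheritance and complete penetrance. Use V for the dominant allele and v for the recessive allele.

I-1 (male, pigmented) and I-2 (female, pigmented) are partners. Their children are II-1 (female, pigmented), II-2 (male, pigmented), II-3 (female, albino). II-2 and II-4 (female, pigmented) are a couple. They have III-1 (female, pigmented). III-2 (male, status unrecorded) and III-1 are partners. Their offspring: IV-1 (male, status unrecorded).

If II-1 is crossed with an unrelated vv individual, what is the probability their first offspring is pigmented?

2/3

I-1 is pigmented so carries V and passed v to II-3 (vv), so I-1 is Vv.
I-2 is pigmented so carries V and passed v to II-3 (vv), so I-2 is Vv.
II-1 is a pigmented offspring of I-1 (Vv) × I-2 (Vv), whose cross gives 1/4 VV : 1/2 Vv : 1/4 vv; conditioning on being pigmented, II-1 is VV with probability 1/3, Vv with probability 2/3.
Summing over parental genotype combinations, P(offspring is pigmented) = 1/3·1 + 2/3·1/2 = 2/3.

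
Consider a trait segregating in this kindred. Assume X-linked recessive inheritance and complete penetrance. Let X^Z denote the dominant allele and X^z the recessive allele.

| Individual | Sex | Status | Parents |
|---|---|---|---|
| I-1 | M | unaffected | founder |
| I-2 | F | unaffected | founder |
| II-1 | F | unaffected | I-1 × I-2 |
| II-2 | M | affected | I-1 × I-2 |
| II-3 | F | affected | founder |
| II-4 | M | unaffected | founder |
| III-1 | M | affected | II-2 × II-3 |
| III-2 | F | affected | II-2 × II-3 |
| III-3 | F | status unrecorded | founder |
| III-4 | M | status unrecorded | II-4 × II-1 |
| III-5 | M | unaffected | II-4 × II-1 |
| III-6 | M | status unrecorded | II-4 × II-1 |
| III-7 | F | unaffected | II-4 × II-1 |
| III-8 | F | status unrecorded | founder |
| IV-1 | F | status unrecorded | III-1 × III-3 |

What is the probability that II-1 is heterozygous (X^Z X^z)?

1/3

I-1 is unaffected, so I-1 is X^Z Y.
I-2 is unaffected so carries Z and passed z to II-2 (X^z Y), so I-2 is X^Z X^z.
Their cross gives offspring ratios 1/2 X^Z X^Z : 1/2 X^Z X^z. Conditioning on II-1 being unaffected, P(X^Z X^z) = 1/2 / 1 = 1/2 before taking II-1's own offspring into account.
II-4 is unaffected, so II-4 is X^Z Y.
Now use II-1's offspring. Probability of each recorded status — unaffected son III-5: 1/2 if II-1 is X^Z X^z, 1 if X^Z X^Z. (III-4, III-6, III-7: equally likely either way, so uninformative.)
Bayes: P(X^Z X^z) = 1/2·1/2 / (1/2·1/2 + 1/2·1) = 1/3.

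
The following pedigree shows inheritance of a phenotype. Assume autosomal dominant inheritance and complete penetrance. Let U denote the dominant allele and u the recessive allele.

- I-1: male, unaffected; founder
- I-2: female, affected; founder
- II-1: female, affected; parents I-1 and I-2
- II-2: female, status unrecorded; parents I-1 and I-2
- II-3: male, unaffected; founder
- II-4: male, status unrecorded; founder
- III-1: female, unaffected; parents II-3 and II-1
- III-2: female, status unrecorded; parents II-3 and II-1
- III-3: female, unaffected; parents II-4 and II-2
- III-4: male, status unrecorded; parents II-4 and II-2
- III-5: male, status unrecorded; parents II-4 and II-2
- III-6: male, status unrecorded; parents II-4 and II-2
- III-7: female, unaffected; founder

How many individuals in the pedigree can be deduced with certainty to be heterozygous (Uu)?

Obligate heterozygotes: II-1 is affected so carries U and received u from I-1 (uu), so II-1 is Uu.
Every other individual is either homozygous by phenotype or has at least one consistent homozygous assignment, so the count is 1.

1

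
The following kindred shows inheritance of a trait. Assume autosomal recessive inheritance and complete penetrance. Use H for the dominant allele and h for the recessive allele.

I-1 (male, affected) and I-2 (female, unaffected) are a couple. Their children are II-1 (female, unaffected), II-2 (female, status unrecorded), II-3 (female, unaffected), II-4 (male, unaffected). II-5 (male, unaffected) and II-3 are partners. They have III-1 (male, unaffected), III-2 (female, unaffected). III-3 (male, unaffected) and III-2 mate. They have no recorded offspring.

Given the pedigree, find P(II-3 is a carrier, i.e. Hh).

1

II-3 is unaffected so carries H and received h from I-1 (hh), so II-3 is Hh, giving P(Hh) = 1.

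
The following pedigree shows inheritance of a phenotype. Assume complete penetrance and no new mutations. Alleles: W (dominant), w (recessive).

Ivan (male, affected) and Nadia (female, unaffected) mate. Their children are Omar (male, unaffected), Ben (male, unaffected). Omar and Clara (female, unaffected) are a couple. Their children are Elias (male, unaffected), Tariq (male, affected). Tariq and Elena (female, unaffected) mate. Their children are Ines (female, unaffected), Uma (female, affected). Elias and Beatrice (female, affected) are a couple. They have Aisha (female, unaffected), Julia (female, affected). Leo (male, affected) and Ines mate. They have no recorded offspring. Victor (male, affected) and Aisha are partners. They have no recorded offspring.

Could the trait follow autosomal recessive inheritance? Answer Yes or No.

Yes

A consistent assignment under autosomal recessive exists: Ivan ww, Nadia WW, Omar Ww, Ben Ww, Clara Ww, Elias Ww, Tariq ww, Elena Ww, Beatrice ww, Ines Ww, Uma ww, Leo ww, Aisha Ww, Julia ww, Victor ww.
In this assignment every recorded phenotype matches its genotype and every non-founder's genotype is obtainable from its parents' genotypes, so the pedigree is consistent.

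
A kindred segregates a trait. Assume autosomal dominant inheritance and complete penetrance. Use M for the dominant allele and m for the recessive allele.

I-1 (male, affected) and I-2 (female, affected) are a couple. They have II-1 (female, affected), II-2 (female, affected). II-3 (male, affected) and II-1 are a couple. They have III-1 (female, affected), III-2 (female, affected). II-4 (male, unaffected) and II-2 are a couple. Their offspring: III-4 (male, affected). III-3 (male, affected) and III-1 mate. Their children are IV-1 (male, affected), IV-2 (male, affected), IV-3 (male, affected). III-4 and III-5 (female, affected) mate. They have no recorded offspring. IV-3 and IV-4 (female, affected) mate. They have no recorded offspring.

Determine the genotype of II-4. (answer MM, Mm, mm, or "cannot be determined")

mm

II-4 is unaffected, so II-4 is mm.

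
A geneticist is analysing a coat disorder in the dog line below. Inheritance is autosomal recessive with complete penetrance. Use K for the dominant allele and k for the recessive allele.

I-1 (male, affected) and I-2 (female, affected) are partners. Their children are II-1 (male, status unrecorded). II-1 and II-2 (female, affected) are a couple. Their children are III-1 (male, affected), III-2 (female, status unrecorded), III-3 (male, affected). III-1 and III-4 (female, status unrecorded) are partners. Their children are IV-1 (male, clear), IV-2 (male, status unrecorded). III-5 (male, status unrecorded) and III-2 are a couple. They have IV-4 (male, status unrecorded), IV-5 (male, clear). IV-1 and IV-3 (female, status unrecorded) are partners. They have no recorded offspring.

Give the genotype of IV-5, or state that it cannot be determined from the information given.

From phenotype alone, IV-5 is KK or Kk.
IV-5 is clear so carries K and received k from III-2 (kk), so IV-5 is Kk.

Kk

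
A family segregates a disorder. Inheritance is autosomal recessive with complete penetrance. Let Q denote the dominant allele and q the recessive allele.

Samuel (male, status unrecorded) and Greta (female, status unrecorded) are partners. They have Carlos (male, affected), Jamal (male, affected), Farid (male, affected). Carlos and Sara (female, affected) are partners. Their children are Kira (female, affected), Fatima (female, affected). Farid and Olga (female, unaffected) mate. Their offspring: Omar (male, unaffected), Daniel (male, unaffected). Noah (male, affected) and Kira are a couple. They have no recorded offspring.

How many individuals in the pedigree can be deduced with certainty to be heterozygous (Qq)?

Obligate heterozygotes: Omar is unaffected so carries Q and received q from Farid (qq), so Omar is Qq; Daniel is unaffected so carries Q and received q from Farid (qq), so Daniel is Qq.
Every other individual is either homozygous by phenotype or has at least one consistent homozygous assignment, so the count is 2.

2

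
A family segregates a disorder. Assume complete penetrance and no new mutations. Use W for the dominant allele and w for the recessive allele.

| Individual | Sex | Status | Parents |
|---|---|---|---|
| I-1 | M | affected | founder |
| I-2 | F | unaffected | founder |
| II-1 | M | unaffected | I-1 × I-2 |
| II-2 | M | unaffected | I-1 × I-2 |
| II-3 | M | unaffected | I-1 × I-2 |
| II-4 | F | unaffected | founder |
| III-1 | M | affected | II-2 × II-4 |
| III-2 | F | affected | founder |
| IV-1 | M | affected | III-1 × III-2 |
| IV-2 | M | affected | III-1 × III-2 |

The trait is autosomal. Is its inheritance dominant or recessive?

II-2 and II-4 are both unaffected yet have an affected child III-1. Under dominance, an affected child requires at least one affected parent, so the trait cannot be dominant.

recessive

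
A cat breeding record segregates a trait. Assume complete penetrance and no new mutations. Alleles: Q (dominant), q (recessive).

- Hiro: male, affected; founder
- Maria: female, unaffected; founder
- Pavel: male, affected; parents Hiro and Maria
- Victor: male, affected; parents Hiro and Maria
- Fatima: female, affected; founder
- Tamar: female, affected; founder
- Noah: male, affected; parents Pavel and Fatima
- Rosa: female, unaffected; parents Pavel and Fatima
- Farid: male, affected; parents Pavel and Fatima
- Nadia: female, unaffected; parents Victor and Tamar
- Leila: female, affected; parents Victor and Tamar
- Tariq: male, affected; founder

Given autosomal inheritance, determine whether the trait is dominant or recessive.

dominant

Pavel and Fatima are both affected yet have an unaffected child Rosa. Under a recessive model two affected parents are homozygous and every child would be affected, so the trait cannot be recessive.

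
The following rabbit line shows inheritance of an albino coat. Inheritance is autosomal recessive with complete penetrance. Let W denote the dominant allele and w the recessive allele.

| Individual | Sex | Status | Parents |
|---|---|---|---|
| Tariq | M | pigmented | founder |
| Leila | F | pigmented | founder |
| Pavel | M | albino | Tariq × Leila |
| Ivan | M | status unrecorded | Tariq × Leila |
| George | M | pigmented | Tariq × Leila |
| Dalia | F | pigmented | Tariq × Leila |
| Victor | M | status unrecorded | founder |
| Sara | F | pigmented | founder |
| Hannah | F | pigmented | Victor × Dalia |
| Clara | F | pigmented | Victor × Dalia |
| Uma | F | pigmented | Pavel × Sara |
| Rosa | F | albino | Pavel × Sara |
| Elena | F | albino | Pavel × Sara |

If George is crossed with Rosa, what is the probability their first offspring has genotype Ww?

2/3

Tariq is pigmented so carries W and passed w to Pavel (ww), so Tariq is Ww.
Leila is pigmented so carries W and passed w to Pavel (ww), so Leila is Ww.
George is a pigmented offspring of Tariq (Ww) × Leila (Ww), whose cross gives 1/4 WW : 1/2 Ww : 1/4 ww; conditioning on being pigmented, George is WW with probability 1/3, Ww with probability 2/3.
Rosa is albino, so Rosa is ww.
Summing over parental genotype combinations, P(offspring has genotype Ww) = 1/3·1 + 2/3·1/2 = 2/3.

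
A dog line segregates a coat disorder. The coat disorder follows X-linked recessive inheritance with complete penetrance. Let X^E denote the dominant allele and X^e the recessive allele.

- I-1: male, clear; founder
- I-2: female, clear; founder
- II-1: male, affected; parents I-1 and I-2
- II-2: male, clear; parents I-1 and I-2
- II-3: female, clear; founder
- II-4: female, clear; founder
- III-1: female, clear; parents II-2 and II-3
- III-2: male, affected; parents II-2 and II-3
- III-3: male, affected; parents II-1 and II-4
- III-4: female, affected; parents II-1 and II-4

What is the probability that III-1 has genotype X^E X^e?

1/2

II-2 is clear, so II-2 is X^E Y.
II-3 is clear so carries E and passed e to III-2 (X^e Y), so II-3 is X^E X^e.
Their cross gives offspring ratios 1/2 X^E X^E : 1/2 X^E X^e. Conditioning on III-1 being clear, P(X^E X^e) = 1/2 / 1 = 1/2.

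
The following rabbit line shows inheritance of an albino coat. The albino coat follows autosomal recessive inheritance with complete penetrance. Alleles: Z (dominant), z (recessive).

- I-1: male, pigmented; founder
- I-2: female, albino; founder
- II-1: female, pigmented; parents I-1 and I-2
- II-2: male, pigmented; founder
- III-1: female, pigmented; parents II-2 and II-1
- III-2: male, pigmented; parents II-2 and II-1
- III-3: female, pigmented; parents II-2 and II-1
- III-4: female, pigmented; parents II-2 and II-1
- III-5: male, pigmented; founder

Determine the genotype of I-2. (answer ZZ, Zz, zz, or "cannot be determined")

I-2 is albino, so I-2 is zz.

zz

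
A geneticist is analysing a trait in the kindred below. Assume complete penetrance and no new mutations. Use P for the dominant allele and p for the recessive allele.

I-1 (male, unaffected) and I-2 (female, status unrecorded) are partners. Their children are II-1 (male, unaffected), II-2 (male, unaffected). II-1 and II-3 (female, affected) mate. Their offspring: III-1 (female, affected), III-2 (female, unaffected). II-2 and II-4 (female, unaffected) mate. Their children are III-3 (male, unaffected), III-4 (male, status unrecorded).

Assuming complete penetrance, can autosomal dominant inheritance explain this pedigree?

A consistent assignment under autosomal dominant exists: I-1 pp, I-2 Pp, II-1 pp, II-2 pp, II-3 Pp, II-4 pp, III-1 Pp, III-2 pp, III-3 pp, III-4 pp.
In this assignment every recorded phenotype matches its genotype and every non-founder's genotype is obtainable from its parents' genotypes, so the pedigree is consistent.

Yes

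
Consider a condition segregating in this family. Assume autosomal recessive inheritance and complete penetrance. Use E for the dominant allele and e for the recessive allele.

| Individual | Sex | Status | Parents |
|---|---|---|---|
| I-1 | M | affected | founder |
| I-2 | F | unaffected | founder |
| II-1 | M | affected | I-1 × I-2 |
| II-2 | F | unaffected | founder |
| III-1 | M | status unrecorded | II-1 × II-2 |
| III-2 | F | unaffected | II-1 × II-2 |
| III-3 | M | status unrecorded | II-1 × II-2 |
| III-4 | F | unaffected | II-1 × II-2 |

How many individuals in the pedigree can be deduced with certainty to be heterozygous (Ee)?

3

Obligate heterozygotes: I-2 is unaffected so carries E and passed e to II-1 (ee), so I-2 is Ee; III-2 is unaffected so carries E and received e from II-1 (ee), so III-2 is Ee; III-4 is unaffected so carries E and received e from II-1 (ee), so III-4 is Ee.
Every other individual is either homozygous by phenotype or has at least one consistent homozygous assignment, so the count is 3.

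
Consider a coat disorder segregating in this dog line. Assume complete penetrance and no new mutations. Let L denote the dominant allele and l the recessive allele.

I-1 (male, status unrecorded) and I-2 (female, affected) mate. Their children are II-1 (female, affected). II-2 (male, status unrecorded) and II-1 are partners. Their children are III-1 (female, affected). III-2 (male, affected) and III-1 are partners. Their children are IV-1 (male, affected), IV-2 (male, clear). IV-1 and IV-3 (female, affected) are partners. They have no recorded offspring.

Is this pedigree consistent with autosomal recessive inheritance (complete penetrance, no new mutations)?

No

Under autosomal recessive, IV-2 (clear, male) cannot arise from III-2 (affected) × III-1 (affected).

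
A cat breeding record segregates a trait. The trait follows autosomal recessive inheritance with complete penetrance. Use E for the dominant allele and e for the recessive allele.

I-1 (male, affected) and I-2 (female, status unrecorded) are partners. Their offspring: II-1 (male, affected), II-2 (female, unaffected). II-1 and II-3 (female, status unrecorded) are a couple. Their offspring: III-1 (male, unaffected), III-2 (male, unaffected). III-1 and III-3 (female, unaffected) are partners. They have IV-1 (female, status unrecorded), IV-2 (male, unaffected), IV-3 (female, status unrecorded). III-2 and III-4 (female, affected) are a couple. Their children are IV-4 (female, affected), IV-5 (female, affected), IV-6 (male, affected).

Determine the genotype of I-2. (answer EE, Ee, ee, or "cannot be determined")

From phenotype alone, I-2 is EE or Ee or ee.
I-2 passed E to II-2 (Ee, whose e came from I-1) and passed e to II-1 (ee), so I-2 is Ee.

Ee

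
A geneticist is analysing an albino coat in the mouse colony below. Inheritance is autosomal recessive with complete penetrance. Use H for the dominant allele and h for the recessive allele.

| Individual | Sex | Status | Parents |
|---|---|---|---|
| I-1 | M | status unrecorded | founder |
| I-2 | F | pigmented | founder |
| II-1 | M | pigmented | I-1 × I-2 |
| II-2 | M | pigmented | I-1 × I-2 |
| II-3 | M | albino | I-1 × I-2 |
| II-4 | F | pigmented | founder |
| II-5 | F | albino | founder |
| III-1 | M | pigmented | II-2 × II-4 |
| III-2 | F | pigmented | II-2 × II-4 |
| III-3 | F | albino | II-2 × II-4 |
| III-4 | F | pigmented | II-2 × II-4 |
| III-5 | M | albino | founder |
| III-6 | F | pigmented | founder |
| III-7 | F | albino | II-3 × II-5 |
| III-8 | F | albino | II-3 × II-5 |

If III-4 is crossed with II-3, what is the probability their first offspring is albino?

1/3

II-2 is pigmented so carries H and passed h to III-3 (hh), so II-2 is Hh.
II-4 is pigmented so carries H and passed h to III-3 (hh), so II-4 is Hh.
III-4 is a pigmented offspring of II-2 (Hh) × II-4 (Hh), whose cross gives 1/4 HH : 1/2 Hh : 1/4 hh; conditioning on being pigmented, III-4 is HH with probability 1/3, Hh with probability 2/3.
II-3 is albino, so II-3 is hh.
Summing over parental genotype combinations, P(offspring is albino) = 2/3·1/2 = 1/3.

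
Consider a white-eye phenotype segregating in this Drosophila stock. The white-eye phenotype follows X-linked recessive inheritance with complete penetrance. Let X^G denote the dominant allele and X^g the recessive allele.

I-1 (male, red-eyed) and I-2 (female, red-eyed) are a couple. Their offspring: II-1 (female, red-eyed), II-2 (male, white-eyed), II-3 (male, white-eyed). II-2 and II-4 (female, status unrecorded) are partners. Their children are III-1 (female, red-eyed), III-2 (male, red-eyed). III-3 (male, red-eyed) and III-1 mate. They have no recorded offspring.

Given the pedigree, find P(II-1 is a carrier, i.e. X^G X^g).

1/2

I-1 is red-eyed, so I-1 is X^G Y.
I-2 is red-eyed so carries G and passed g to II-2 (X^g Y), so I-2 is X^G X^g.
Their cross gives offspring ratios 1/2 X^G X^G : 1/2 X^G X^g. Conditioning on II-1 being red-eyed, P(X^G X^g) = 1/2 / 1 = 1/2.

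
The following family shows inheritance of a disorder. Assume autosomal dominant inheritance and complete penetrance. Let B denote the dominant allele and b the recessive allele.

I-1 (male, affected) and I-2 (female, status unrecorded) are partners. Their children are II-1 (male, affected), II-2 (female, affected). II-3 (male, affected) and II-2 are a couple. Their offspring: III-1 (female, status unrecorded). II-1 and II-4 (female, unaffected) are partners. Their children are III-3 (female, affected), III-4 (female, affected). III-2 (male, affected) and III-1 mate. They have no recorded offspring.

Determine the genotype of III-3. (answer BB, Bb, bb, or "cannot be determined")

Bb

From phenotype alone, III-3 is BB or Bb.
III-3 is affected so carries B and received b from II-4 (bb), so III-3 is Bb.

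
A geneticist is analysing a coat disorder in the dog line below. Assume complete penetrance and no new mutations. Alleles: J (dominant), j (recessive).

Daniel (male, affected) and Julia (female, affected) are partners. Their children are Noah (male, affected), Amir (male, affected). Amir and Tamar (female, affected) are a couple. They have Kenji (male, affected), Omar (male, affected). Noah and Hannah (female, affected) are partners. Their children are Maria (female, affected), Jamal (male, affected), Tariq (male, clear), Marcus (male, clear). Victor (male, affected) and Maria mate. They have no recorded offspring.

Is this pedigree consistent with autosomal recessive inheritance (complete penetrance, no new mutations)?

No

Under autosomal recessive, Tariq (clear, male) cannot arise from Noah (affected) × Hannah (affected).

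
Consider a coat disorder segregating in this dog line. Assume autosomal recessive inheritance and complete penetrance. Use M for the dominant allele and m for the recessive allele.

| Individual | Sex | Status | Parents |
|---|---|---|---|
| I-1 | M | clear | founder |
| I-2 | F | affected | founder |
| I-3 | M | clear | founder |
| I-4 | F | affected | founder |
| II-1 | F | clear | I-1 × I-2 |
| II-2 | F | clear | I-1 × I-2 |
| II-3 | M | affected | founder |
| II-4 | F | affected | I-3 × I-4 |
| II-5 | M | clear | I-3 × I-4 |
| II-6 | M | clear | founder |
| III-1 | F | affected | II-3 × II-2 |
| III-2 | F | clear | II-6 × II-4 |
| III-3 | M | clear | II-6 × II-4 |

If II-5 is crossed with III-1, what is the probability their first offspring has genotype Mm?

1/2

II-5 is clear so carries M and received m from I-4 (mm), so II-5 is Mm.
III-1 is affected, so III-1 is mm.
The cross gives 1/2 Mm : 1/2 mm, so P(offspring has genotype Mm) = 1/2.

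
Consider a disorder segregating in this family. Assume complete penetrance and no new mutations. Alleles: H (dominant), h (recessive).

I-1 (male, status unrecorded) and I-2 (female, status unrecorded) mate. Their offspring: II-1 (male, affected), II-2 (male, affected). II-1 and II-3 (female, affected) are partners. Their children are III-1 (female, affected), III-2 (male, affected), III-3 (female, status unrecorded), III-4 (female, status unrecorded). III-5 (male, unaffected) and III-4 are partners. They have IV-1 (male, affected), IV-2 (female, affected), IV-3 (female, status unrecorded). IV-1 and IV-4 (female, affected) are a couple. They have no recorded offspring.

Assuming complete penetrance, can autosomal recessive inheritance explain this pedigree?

Yes

A consistent assignment under autosomal recessive exists: I-1 Hh, I-2 Hh, II-1 hh, II-2 hh, II-3 hh, III-1 hh, III-2 hh, III-3 hh, III-4 hh, III-5 Hh, IV-1 hh, IV-2 hh, IV-3 Hh, IV-4 hh.
In this assignment every recorded phenotype matches its genotype and every non-founder's genotype is obtainable from its parents' genotypes, so the pedigree is consistent.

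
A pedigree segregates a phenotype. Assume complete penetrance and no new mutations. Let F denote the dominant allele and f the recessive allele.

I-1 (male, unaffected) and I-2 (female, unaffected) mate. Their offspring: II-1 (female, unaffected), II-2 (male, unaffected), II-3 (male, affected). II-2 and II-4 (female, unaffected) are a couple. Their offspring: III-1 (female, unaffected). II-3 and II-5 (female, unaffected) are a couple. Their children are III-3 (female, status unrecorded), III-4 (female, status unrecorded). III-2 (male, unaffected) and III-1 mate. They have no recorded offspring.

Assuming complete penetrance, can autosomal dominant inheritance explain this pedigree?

Under autosomal dominant, II-3 (affected, male) cannot arise from I-1 (unaffected) × I-2 (unaffected).

No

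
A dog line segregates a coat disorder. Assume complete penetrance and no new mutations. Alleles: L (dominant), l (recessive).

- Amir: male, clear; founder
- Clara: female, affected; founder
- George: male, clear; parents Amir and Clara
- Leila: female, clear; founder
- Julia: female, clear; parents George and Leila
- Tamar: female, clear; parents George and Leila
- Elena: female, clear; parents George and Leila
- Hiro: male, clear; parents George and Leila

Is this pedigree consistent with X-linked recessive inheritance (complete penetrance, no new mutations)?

Under X-linked recessive, George (clear, male) cannot arise from Amir (clear) × Clara (affected).

No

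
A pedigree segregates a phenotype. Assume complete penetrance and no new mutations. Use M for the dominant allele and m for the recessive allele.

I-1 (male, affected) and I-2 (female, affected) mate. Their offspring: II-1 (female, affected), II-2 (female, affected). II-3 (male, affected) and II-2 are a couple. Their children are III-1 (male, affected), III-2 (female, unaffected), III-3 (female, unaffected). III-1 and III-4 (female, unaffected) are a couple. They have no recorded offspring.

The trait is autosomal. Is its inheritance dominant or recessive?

II-3 and II-2 are both affected yet have an unaffected child III-2. Under a recessive model two affected parents are homozygous and every child would be affected, so the trait cannot be recessive.

dominant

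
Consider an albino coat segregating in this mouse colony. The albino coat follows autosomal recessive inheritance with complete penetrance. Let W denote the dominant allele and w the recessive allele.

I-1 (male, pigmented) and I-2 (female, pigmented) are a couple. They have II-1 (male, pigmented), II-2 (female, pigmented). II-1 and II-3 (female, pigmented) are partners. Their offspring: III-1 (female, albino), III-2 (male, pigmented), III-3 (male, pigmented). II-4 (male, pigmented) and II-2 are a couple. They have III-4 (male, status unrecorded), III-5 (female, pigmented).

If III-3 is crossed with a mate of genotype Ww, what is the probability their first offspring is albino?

II-1 is pigmented so carries W and passed w to III-1 (ww), so II-1 is Ww.
II-3 is pigmented so carries W and passed w to III-1 (ww), so II-3 is Ww.
III-3 is a pigmented offspring of II-1 (Ww) × II-3 (Ww), whose cross gives 1/4 WW : 1/2 Ww : 1/4 ww; conditioning on being pigmented, III-3 is WW with probability 1/3, Ww with probability 2/3.
Summing over parental genotype combinations, P(offspring is albino) = 2/3·1/4 = 1/6.

1/6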